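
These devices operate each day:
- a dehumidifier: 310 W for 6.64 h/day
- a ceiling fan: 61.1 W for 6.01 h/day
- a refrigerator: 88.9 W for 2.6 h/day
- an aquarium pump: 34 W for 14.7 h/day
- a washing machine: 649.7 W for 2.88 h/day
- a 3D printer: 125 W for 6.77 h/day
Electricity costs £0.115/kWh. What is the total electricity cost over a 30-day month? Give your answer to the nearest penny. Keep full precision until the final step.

dehumidifier: 310 W × 6.64 h × 30 d = 61,752 Wh = 61.75 kWh
ceiling fan: 61.1 W × 6.01 h × 30 d = 11,016 Wh = 11.02 kWh
refrigerator: 88.9 W × 2.6 h × 30 d = 6,934 Wh = 6.934 kWh
aquarium pump: 34 W × 14.7 h × 30 d = 14,994 Wh = 14.99 kWh
washing machine: 649.7 W × 2.88 h × 30 d = 56,134 Wh = 56.13 kWh
3D printer: 125 W × 6.77 h × 30 d = 25,388 Wh = 25.39 kWh
Total energy = 61.75 + 11.02 + 6.934 + 14.99 + 56.13 + 25.39 = 176.2 kWh
Cost = 176.2 kWh × £0.115 = £20.27

£20.27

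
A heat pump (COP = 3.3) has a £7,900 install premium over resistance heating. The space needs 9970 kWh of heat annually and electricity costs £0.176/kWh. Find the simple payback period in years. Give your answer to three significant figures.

Resistance: 9970 kWh × £0.176 = £1,754.72/yr
Heat pump: 9970 / 3.3 = 3021 kWh in → × £0.176 = £531.73/yr
Annual savings = £1,222.99
Payback = £7,900 / £1,222.99 = 6.46 years

6.46 years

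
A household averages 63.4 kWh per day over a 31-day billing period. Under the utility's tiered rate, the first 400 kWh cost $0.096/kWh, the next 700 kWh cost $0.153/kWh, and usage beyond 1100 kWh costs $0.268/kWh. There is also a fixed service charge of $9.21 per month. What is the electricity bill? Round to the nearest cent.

$386.64

Usage = 63.4 kWh/day × 31 days = 1965.4 kWh
First 400 kWh × $0.096 = $38.40
Next 700 kWh × $0.153 = $107.10
Remaining 865.4 kWh × $0.268 = $231.93
Energy charge = $377.43; + service $9.21 = $386.64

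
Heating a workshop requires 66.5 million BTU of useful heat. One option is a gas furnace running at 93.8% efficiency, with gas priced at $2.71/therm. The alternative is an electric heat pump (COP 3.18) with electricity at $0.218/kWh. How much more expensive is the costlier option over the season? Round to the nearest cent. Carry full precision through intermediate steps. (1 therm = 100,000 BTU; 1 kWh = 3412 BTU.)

Heat load = 66.5 × 10⁶ BTU = 66,500,000 BTU
Gas: input = 66,500,000 / 0.938 = 70,895,522 BTU = 709 therm → 709 × $2.71 = $1,921.27
Heat pump: 66,500,000 BTU / 3412 = 19,490 kWh heat; / 3.18 = 6,129 kWh in → × $0.218 = $1,336.11
Difference = |$1,921.27 − $1,336.11| = $585.16

$585.16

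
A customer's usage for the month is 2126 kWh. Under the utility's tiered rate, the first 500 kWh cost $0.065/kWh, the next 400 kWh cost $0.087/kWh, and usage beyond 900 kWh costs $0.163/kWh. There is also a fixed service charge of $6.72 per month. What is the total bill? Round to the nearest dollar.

$274

First 500 kWh × $0.065 = $32.50
Next 400 kWh × $0.087 = $34.80
Remaining 1226 kWh × $0.163 = $199.84
Energy charge = $267.14; + service $6.72 = $273.86 ≈ $274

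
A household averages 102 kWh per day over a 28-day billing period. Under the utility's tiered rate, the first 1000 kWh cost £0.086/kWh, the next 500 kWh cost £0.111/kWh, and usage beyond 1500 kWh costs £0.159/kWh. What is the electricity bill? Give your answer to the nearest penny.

£357.10

Usage = 102 kWh/day × 28 days = 2856 kWh
First 1000 kWh × £0.086 = £86.00
Next 500 kWh × £0.111 = £55.50
Remaining 1356 kWh × £0.159 = £215.60
Total = £357.10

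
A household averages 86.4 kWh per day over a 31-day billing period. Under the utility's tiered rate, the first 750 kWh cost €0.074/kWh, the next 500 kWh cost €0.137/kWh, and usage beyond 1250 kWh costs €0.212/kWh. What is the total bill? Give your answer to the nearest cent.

€426.82

Usage = 86.4 kWh/day × 31 days = 2678.4 kWh
First 750 kWh × €0.074 = €55.50
Next 500 kWh × €0.137 = €68.50
Remaining 1428.4 kWh × €0.212 = €302.82
Total = €426.82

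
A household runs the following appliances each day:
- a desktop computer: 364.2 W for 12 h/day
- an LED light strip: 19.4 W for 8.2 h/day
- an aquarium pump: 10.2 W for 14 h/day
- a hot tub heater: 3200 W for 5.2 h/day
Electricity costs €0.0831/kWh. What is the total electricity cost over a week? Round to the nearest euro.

€12

desktop computer: 364.2 W × 12 h × 7 d = 30,593 Wh = 30.59 kWh
LED light strip: 19.4 W × 8.2 h × 7 d = 1,114 Wh = 1.114 kWh
aquarium pump: 10.2 W × 14 h × 7 d = 1,000 Wh = 0.9996 kWh
hot tub heater: 3200 W × 5.2 h × 7 d = 116,480 Wh = 116.5 kWh
Total energy = 30.59 + 1.114 + 0.9996 + 116.5 = 149.2 kWh
Cost = 149.2 kWh × €0.0831 = €12.40 ≈ €12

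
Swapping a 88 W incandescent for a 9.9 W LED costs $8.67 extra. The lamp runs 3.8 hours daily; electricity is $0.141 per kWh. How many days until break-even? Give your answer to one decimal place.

Power saved = 88 − 9.9 = 78.1 W
Daily energy saved = 78.1 W × 3.8 h = 296.8 Wh = 0.29678 kWh
Daily savings = 0.29678 × $0.141 = $0.0418
Payback = $8.67 / $0.0418 per day = 207.2 days

207.2 days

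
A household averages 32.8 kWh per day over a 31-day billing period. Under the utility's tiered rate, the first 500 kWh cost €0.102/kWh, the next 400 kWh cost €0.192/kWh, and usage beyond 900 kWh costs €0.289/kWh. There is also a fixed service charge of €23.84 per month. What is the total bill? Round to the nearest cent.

Usage = 32.8 kWh/day × 31 days = 1016.8 kWh
First 500 kWh × €0.102 = €51.00
Next 400 kWh × €0.192 = €76.80
Remaining 116.8 kWh × €0.289 = €33.76
Energy charge = €161.56; + service €23.84 = €185.40

€185.40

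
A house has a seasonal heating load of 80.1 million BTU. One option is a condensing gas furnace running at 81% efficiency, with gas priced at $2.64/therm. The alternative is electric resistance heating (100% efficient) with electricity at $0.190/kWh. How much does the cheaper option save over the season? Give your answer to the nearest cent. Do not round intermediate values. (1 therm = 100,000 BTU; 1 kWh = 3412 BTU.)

Heat load = 80.1 × 10⁶ BTU = 80,100,000 BTU
Gas: input = 80,100,000 / 0.81 = 98,888,889 BTU = 988.9 therm → 988.9 × $2.64 = $2,610.67
Electric: 80,100,000 BTU / 3412 = 23,480 kWh → × $0.190 = $4,460.43
Difference = |$2,610.67 − $4,460.43| = $1,849.77

$1849.77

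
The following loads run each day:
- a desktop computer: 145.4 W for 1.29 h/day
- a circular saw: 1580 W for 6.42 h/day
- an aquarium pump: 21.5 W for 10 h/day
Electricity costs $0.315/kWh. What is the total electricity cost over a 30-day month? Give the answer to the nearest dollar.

desktop computer: 145.4 W × 1.29 h × 30 d = 5,627 Wh = 5.627 kWh
circular saw: 1580 W × 6.42 h × 30 d = 304,308 Wh = 304.3 kWh
aquarium pump: 21.5 W × 10 h × 30 d = 6,450 Wh = 6.45 kWh
Total energy = 5.627 + 304.3 + 6.45 = 316.4 kWh
Cost = 316.4 kWh × $0.315 = $99.66 ≈ $100

$100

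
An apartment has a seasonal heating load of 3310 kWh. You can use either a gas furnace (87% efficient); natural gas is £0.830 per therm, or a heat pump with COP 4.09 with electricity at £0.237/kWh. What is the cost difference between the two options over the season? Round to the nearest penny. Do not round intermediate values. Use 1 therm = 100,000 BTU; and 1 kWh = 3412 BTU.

Heat load = 3310 kWh × 3412 = 11,293,720 BTU
Gas: input = 11,293,720 / 0.87 = 12,981,287 BTU = 129.8 therm → 129.8 × £0.830 = £107.74
Heat pump: 11,293,720 BTU / 3412 = 3,310 kWh heat; / 4.09 = 809.3 kWh in → × £0.237 = £191.80
Difference = |£107.74 − £191.80| = £84.06

£84.06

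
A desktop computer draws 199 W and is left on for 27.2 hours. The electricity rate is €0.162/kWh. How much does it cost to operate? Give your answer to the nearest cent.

€0.88

Energy = 199 W × 27.2 h = 5,413 Wh = 5.413 kWh
Cost = 5.413 kWh × €0.162/kWh = €0.88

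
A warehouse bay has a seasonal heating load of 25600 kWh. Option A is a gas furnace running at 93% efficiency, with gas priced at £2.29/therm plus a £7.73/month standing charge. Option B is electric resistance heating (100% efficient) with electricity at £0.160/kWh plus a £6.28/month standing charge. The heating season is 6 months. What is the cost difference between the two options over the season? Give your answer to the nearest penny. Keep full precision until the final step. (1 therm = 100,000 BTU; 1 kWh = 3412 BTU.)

£1936.49

Heat load = 25600 kWh × 3412 = 87,347,200 BTU
Gas: input = 87,347,200 / 0.93 = 93,921,720 BTU = 939.2 therm → 939.2 × £2.29 = £2,150.81; + 6 × £7.73 standing = £2,197.19
Electric: 87,347,200 BTU / 3412 = 25,600 kWh → × £0.160 = £4,096.00; + 6 × £6.28 standing = £4,133.68
Difference = |£2,197.19 − £4,133.68| = £1,936.49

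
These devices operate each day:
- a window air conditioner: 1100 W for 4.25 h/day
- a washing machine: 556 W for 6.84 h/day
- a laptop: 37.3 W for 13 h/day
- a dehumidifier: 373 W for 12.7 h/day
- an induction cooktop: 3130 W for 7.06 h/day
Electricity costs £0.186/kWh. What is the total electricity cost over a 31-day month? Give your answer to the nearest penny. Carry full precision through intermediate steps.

window air conditioner: 1100 W × 4.25 h × 31 d = 144,925 Wh = 144.9 kWh
washing machine: 556 W × 6.84 h × 31 d = 117,894 Wh = 117.9 kWh
laptop: 37.3 W × 13 h × 31 d = 15,032 Wh = 15.03 kWh
dehumidifier: 373 W × 12.7 h × 31 d = 146,850 Wh = 146.9 kWh
induction cooktop: 3130 W × 7.06 h × 31 d = 685,032 Wh = 685 kWh
Total energy = 144.9 + 117.9 + 15.03 + 146.9 + 685 = 1,110 kWh
Cost = 1,110 kWh × £0.186 = £206.41

£206.41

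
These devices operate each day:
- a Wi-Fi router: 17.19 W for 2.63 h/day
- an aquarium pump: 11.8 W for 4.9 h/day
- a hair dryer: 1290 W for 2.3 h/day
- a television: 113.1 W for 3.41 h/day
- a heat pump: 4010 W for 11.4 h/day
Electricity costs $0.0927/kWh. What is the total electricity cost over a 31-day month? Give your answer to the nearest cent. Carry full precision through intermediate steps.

$141.30

Wi-Fi router: 17.19 W × 2.63 h × 31 d = 1,402 Wh = 1.402 kWh
aquarium pump: 11.8 W × 4.9 h × 31 d = 1,792 Wh = 1.792 kWh
hair dryer: 1290 W × 2.3 h × 31 d = 91,977 Wh = 91.98 kWh
television: 113.1 W × 3.41 h × 31 d = 11,956 Wh = 11.96 kWh
heat pump: 4010 W × 11.4 h × 31 d = 1,417,134 Wh = 1,417 kWh
Total energy = 1.402 + 1.792 + 91.98 + 11.96 + 1,417 = 1,524 kWh
Cost = 1,524 kWh × $0.0927 = $141.30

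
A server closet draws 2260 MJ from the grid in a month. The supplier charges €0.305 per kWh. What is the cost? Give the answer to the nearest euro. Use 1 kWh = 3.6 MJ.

€191

2260 MJ × (0.27778 kWh/MJ) = 627.8 kWh
Cost = 627.8 kWh × €0.305/kWh = €191.47 ≈ €191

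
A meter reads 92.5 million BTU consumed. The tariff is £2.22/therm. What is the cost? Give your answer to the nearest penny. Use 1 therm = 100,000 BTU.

92.5 million BTU × (10 therm/million BTU) = 925 therm
Cost = 925 therm × £2.22/therm = £2,053.50

£2053.50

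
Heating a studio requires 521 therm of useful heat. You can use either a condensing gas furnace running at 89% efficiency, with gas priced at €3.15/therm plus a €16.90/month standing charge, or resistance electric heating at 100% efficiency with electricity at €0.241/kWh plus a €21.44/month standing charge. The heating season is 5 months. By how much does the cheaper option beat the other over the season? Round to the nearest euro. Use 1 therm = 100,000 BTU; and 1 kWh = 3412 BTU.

€1859

Heat load = 521 therm × 100,000 = 52,100,000 BTU
Gas: input = 52,100,000 / 0.89 = 58,539,326 BTU = 585.4 therm → 585.4 × €3.15 = €1,843.99; + 5 × €16.90 standing = €1,928.49
Electric: 52,100,000 BTU / 3412 = 15,270 kWh → × €0.241 = €3,679.98; + 5 × €21.44 standing = €3,787.18
Difference = |€1,928.49 − €3,787.18| = €1,858.69 ≈ €1859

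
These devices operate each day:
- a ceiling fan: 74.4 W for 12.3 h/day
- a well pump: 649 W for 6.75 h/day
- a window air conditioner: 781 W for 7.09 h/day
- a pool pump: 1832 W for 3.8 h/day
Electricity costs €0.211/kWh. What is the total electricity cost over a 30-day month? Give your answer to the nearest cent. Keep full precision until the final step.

€112.64

ceiling fan: 74.4 W × 12.3 h × 30 d = 27,454 Wh = 27.45 kWh
well pump: 649 W × 6.75 h × 30 d = 131,422 Wh = 131.4 kWh
window air conditioner: 781 W × 7.09 h × 30 d = 166,119 Wh = 166.1 kWh
pool pump: 1832 W × 3.8 h × 30 d = 208,848 Wh = 208.8 kWh
Total energy = 27.45 + 131.4 + 166.1 + 208.8 = 533.8 kWh
Cost = 533.8 kWh × €0.211 = €112.64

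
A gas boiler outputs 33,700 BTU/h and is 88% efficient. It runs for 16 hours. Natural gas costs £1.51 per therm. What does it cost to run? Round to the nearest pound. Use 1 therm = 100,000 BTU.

£9

Heat delivered = 33,700 BTU/h × 16 h = 539,200 BTU
Gas input = 539,200 / 0.88 = 612,727 BTU
= 612,727 / 100,000 = 6.127 therm
Cost = 6.127 × £1.51/therm = £9.25 ≈ £9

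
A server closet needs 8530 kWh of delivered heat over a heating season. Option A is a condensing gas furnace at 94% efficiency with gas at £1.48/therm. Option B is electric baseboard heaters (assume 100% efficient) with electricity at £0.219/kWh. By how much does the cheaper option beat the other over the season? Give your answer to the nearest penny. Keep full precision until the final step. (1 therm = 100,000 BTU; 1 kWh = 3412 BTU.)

£1409.83

Heat load = 8530 kWh × 3412 = 29,104,360 BTU
Gas: input = 29,104,360 / 0.94 = 30,962,085 BTU = 309.6 therm → 309.6 × £1.48 = £458.24
Electric: 29,104,360 BTU / 3412 = 8,530 kWh → × £0.219 = £1,868.07
Difference = |£458.24 − £1,868.07| = £1,409.83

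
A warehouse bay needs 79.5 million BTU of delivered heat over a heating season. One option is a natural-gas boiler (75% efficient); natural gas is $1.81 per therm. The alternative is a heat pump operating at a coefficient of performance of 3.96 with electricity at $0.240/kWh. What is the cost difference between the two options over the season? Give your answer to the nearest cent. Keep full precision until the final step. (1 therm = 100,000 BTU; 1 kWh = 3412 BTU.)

$506.47

Heat load = 79.5 × 10⁶ BTU = 79,500,000 BTU
Gas: input = 79,500,000 / 0.75 = 106,000,000 BTU = 1,060 therm → 1,060 × $1.81 = $1,918.60
Heat pump: 79,500,000 BTU / 3412 = 23,300 kWh heat; / 3.96 = 5,884 kWh in → × $0.240 = $1,412.13
Difference = |$1,918.60 − $1,412.13| = $506.47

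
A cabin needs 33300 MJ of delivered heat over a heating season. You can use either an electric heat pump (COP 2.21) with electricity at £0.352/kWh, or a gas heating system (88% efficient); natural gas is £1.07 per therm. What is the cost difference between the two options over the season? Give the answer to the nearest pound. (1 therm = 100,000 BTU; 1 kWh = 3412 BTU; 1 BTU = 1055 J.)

£1090

Heat load = 33300 MJ = 33,300,000,000 J / 1055 = 31,563,981 BTU
Gas: input = 31,563,981 / 0.88 = 35,868,160 BTU = 358.7 therm → 358.7 × £1.07 = £383.79
Heat pump: 31,563,981 BTU / 3412 = 9,251 kWh heat; / 2.21 = 4,186 kWh in → × £0.352 = £1,473.44
Difference = |£383.79 − £1,473.44| = £1,089.65 ≈ £1090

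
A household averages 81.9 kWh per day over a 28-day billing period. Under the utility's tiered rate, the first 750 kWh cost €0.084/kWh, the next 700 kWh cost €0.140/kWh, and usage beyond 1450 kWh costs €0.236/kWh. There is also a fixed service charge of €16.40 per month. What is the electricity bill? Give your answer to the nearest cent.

€376.40

Usage = 81.9 kWh/day × 28 days = 2293.2 kWh
First 750 kWh × €0.084 = €63.00
Next 700 kWh × €0.140 = €98.00
Remaining 843.2 kWh × €0.236 = €199.00
Energy charge = €360.00; + service €16.40 = €376.40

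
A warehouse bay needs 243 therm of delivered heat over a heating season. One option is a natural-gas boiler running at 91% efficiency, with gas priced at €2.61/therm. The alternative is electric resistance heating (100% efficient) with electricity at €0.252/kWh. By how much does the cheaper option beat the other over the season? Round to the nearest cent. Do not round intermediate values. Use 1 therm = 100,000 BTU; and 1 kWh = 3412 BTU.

Heat load = 243 therm × 100,000 = 24,300,000 BTU
Gas: input = 24,300,000 / 0.91 = 26,703,297 BTU = 267 therm → 267 × €2.61 = €696.96
Electric: 24,300,000 BTU / 3412 = 7,122 kWh → × €0.252 = €1,794.72
Difference = |€696.96 − €1,794.72| = €1,097.77

€1097.77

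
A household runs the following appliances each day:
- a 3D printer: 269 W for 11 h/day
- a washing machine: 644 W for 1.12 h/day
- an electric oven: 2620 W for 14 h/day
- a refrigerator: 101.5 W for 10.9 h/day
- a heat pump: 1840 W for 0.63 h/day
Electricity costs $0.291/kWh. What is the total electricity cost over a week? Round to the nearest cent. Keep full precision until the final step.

3D printer: 269 W × 11 h × 7 d = 20,713 Wh = 20.71 kWh
washing machine: 644 W × 1.12 h × 7 d = 5,049 Wh = 5.049 kWh
electric oven: 2620 W × 14 h × 7 d = 256,760 Wh = 256.8 kWh
refrigerator: 101.5 W × 10.9 h × 7 d = 7,744 Wh = 7.744 kWh
heat pump: 1840 W × 0.63 h × 7 d = 8,114 Wh = 8.114 kWh
Total energy = 20.71 + 5.049 + 256.8 + 7.744 + 8.114 = 298.4 kWh
Cost = 298.4 kWh × $0.291 = $86.83

$86.83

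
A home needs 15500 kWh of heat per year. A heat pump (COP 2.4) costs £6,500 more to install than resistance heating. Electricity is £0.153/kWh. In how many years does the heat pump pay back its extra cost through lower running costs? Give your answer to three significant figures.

Resistance: 15500 kWh × £0.153 = £2,371.50/yr
Heat pump: 15500 / 2.4 = 6458 kWh in → × £0.153 = £988.13/yr
Annual savings = £1,383.38
Payback = £6,500 / £1,383.38 = 4.7 years

4.70 years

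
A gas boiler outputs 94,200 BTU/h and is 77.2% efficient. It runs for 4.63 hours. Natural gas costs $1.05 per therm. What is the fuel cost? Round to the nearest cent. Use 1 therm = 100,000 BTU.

Heat delivered = 94,200 BTU/h × 4.63 h = 436,146 BTU
Gas input = 436,146 / 0.772 = 564,956 BTU
= 564,956 / 100,000 = 5.65 therm
Cost = 5.65 × $1.05/therm = $5.93

$5.93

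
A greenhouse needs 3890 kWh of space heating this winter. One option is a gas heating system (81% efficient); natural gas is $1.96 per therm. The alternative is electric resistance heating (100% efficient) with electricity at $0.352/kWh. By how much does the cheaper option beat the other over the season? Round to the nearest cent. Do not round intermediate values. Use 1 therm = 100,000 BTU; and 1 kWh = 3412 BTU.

$1048.11

Heat load = 3890 kWh × 3412 = 13,272,680 BTU
Gas: input = 13,272,680 / 0.81 = 16,386,025 BTU = 163.9 therm → 163.9 × $1.96 = $321.17
Electric: 13,272,680 BTU / 3412 = 3,890 kWh → × $0.352 = $1,369.28
Difference = |$321.17 − $1,369.28| = $1,048.11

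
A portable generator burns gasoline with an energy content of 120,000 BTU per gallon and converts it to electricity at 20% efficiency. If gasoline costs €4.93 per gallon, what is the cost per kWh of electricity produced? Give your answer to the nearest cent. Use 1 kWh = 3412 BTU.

€0.70

Electrical output per gallon = 120,000 BTU × 0.20 / 3412 BTU/kWh = 7.034 kWh
Cost per kWh = €4.93 / 7.034 kWh = €0.701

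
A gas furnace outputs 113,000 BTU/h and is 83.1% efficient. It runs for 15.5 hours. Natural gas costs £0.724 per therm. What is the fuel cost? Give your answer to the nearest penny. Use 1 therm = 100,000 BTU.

£15.26

Heat delivered = 113,000 BTU/h × 15.5 h = 1,751,500 BTU
Gas input = 1,751,500 / 0.831 = 2,107,702 BTU
= 2,107,702 / 100,000 = 21.08 therm
Cost = 21.08 × £0.724/therm = £15.26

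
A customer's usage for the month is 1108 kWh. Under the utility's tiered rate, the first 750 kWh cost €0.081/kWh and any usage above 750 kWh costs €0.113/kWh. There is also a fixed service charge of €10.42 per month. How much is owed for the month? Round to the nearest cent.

€111.62

First 750 kWh × €0.081 = €60.75
Remaining 358 kWh × €0.113 = €40.45
Energy charge = €101.20; + service €10.42 = €111.62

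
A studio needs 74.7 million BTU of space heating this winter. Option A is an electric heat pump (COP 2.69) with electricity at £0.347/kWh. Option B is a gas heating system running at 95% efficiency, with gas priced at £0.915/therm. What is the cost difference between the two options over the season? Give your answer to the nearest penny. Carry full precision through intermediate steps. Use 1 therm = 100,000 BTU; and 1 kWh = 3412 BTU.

Heat load = 74.7 × 10⁶ BTU = 74,700,000 BTU
Gas: input = 74,700,000 / 0.95 = 78,631,579 BTU = 786.3 therm → 786.3 × £0.915 = £719.48
Heat pump: 74,700,000 BTU / 3412 = 21,890 kWh heat; / 2.69 = 8,139 kWh in → × £0.347 = £2,824.16
Difference = |£719.48 − £2,824.16| = £2,104.68

£2104.68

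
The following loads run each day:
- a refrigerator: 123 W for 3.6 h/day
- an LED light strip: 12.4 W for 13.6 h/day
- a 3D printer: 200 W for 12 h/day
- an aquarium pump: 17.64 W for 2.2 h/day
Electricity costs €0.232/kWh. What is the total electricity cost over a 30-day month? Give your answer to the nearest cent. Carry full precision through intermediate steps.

€21.23

refrigerator: 123 W × 3.6 h × 30 d = 13,284 Wh = 13.28 kWh
LED light strip: 12.4 W × 13.6 h × 30 d = 5,059 Wh = 5.059 kWh
3D printer: 200 W × 12 h × 30 d = 72,000 Wh = 72 kWh
aquarium pump: 17.64 W × 2.2 h × 30 d = 1,164 Wh = 1.164 kWh
Total energy = 13.28 + 5.059 + 72 + 1.164 = 91.51 kWh
Cost = 91.51 kWh × €0.232 = €21.23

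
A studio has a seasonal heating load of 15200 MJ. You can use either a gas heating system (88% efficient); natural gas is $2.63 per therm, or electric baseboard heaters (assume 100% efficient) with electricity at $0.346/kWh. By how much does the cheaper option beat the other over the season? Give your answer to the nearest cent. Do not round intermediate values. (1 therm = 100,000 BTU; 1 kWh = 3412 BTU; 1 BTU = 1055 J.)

Heat load = 15200 MJ = 15,200,000,000 J / 1055 = 14,407,583 BTU
Gas: input = 14,407,583 / 0.88 = 16,372,253 BTU = 163.7 therm → 163.7 × $2.63 = $430.59
Electric: 14,407,583 BTU / 3412 = 4,223 kWh → × $0.346 = $1,461.03
Difference = |$430.59 − $1,461.03| = $1,030.44

$1030.44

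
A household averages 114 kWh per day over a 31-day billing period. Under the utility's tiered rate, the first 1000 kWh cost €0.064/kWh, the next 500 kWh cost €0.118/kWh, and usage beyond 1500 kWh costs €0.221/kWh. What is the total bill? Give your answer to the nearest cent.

€572.51

Usage = 114 kWh/day × 31 days = 3534 kWh
First 1000 kWh × €0.064 = €64.00
Next 500 kWh × €0.118 = €59.00
Remaining 2034 kWh × €0.221 = €449.51
Total = €572.51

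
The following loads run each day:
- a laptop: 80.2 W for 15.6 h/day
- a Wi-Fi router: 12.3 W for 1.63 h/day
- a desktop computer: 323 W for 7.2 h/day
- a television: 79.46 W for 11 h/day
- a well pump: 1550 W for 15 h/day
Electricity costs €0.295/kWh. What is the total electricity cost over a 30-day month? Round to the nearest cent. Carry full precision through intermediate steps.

laptop: 80.2 W × 15.6 h × 30 d = 37,534 Wh = 37.53 kWh
Wi-Fi router: 12.3 W × 1.63 h × 30 d = 601 Wh = 0.6015 kWh
desktop computer: 323 W × 7.2 h × 30 d = 69,768 Wh = 69.77 kWh
television: 79.46 W × 11 h × 30 d = 26,222 Wh = 26.22 kWh
well pump: 1550 W × 15 h × 30 d = 697,500 Wh = 697.5 kWh
Total energy = 37.53 + 0.6015 + 69.77 + 26.22 + 697.5 = 831.6 kWh
Cost = 831.6 kWh × €0.295 = €245.33

€245.33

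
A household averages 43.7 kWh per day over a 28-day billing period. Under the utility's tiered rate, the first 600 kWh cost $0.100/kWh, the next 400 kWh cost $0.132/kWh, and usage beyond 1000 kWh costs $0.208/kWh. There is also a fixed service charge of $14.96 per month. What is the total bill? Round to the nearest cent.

Usage = 43.7 kWh/day × 28 days = 1223.6 kWh
First 600 kWh × $0.100 = $60.00
Next 400 kWh × $0.132 = $52.80
Remaining 223.6 kWh × $0.208 = $46.51
Energy charge = $159.31; + service $14.96 = $174.27

$174.27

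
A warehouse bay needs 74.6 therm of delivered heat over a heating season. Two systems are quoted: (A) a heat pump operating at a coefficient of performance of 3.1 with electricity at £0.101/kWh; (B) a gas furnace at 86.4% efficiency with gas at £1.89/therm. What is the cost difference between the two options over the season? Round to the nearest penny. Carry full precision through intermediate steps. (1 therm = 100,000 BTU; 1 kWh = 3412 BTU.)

Heat load = 74.6 therm × 100,000 = 7,460,000 BTU
Gas: input = 7,460,000 / 0.864 = 8,634,259 BTU = 86.34 therm → 86.34 × £1.89 = £163.19
Heat pump: 7,460,000 BTU / 3412 = 2,186 kWh heat; / 3.1 = 705.3 kWh in → × £0.101 = £71.23
Difference = |£163.19 − £71.23| = £91.95

£91.95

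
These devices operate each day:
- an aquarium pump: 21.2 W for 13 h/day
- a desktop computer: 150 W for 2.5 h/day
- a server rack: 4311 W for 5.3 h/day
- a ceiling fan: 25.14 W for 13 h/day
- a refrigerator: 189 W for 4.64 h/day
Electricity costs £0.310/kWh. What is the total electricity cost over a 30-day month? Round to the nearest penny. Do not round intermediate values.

£229.73

aquarium pump: 21.2 W × 13 h × 30 d = 8,268 Wh = 8.268 kWh
desktop computer: 150 W × 2.5 h × 30 d = 11,250 Wh = 11.25 kWh
server rack: 4311 W × 5.3 h × 30 d = 685,449 Wh = 685.4 kWh
ceiling fan: 25.14 W × 13 h × 30 d = 9,805 Wh = 9.805 kWh
refrigerator: 189 W × 4.64 h × 30 d = 26,309 Wh = 26.31 kWh
Total energy = 8.268 + 11.25 + 685.4 + 9.805 + 26.31 = 741.1 kWh
Cost = 741.1 kWh × £0.310 = £229.73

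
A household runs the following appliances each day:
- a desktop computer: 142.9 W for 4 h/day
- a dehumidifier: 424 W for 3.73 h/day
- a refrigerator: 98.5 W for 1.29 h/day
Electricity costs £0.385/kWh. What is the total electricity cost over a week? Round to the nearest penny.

desktop computer: 142.9 W × 4 h × 7 d = 4,001 Wh = 4.001 kWh
dehumidifier: 424 W × 3.73 h × 7 d = 11,071 Wh = 11.07 kWh
refrigerator: 98.5 W × 1.29 h × 7 d = 889 Wh = 0.8895 kWh
Total energy = 4.001 + 11.07 + 0.8895 = 15.96 kWh
Cost = 15.96 kWh × £0.385 = £6.15

£6.15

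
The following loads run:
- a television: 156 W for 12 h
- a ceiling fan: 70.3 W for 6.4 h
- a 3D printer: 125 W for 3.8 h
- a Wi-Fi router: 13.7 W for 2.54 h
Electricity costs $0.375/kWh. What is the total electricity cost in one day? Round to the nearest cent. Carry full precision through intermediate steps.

television: 156 W × 12 h = 1,872 Wh = 1.872 kWh
ceiling fan: 70.3 W × 6.4 h = 450 Wh = 0.4499 kWh
3D printer: 125 W × 3.8 h = 475 Wh = 0.475 kWh
Wi-Fi router: 13.7 W × 2.54 h = 35 Wh = 0.0348 kWh
Total energy = 1.872 + 0.4499 + 0.475 + 0.0348 = 2.832 kWh
Cost = 2.832 kWh × $0.375 = $1.06

$1.06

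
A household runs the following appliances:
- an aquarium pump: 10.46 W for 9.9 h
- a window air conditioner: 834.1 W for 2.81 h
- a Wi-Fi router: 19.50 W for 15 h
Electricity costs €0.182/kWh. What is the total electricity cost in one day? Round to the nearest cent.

aquarium pump: 10.46 W × 9.9 h = 104 Wh = 0.1036 kWh
window air conditioner: 834.1 W × 2.81 h = 2,344 Wh = 2.344 kWh
Wi-Fi router: 19.50 W × 15 h = 292 Wh = 0.2925 kWh
Total energy = 0.1036 + 2.344 + 0.2925 = 2.74 kWh
Cost = 2.74 kWh × €0.182 = €0.50

€0.50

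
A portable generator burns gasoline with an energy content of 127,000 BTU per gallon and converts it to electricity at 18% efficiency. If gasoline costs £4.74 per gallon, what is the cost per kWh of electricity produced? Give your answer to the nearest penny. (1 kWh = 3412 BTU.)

£0.71

Electrical output per gallon = 127,000 BTU × 0.18 / 3412 BTU/kWh = 6.7 kWh
Cost per kWh = £4.74 / 6.7 kWh = £0.707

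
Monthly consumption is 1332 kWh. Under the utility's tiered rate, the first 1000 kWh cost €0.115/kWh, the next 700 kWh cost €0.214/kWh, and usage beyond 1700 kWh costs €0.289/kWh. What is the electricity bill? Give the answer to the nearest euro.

€186

First 1000 kWh × €0.115 = €115.00
Next 332 kWh × €0.214 = €71.05
Remaining tier: 0 kWh (not reached)
Total = €186.05 ≈ €186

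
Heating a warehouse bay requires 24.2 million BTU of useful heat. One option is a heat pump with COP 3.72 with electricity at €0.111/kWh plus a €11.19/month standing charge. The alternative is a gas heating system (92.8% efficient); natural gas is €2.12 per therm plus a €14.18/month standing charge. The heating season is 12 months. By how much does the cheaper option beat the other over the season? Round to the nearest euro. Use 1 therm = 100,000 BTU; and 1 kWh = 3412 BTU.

€377

Heat load = 24.2 × 10⁶ BTU = 24,200,000 BTU
Gas: input = 24,200,000 / 0.928 = 26,077,586 BTU = 260.8 therm → 260.8 × €2.12 = €552.84; + 12 × €14.18 standing = €723.00
Heat pump: 24,200,000 BTU / 3412 = 7,093 kWh heat; / 3.72 = 1,907 kWh in → × €0.111 = €211.63; + 12 × €11.19 standing = €345.91
Difference = |€723.00 − €345.91| = €377.09 ≈ €377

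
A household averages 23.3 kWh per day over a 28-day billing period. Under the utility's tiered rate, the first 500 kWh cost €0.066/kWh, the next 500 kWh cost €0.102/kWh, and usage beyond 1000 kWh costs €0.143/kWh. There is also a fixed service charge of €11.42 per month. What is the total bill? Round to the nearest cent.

Usage = 23.3 kWh/day × 28 days = 652.4 kWh
First 500 kWh × €0.066 = €33.00
Next 152.4 kWh × €0.102 = €15.54
Remaining tier: 0 kWh (not reached)
Energy charge = €48.54; + service €11.42 = €59.96

€59.96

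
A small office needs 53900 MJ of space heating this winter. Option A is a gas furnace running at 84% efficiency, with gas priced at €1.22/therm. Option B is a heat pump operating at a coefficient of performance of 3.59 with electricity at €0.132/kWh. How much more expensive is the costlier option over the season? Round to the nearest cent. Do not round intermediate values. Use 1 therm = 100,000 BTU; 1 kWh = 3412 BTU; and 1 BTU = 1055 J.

Heat load = 53900 MJ = 53,900,000,000 J / 1055 = 51,090,047 BTU
Gas: input = 51,090,047 / 0.84 = 60,821,485 BTU = 608.2 therm → 608.2 × €1.22 = €742.02
Heat pump: 51,090,047 BTU / 3412 = 14,970 kWh heat; / 3.59 = 4,171 kWh in → × €0.132 = €550.56
Difference = |€742.02 − €550.56| = €191.46

€191.46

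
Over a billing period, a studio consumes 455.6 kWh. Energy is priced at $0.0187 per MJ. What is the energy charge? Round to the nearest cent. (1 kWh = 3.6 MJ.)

455.6 kWh × (3.6 MJ/kWh) = 1,640 MJ
Cost = 1,640 MJ × $0.0187/MJ = $30.67

$30.67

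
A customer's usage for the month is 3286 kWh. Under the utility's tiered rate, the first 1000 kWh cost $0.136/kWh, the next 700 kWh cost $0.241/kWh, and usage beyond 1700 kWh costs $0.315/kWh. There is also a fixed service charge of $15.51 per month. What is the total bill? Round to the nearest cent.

First 1000 kWh × $0.136 = $136.00
Next 700 kWh × $0.241 = $168.70
Remaining 1586 kWh × $0.315 = $499.59
Energy charge = $804.29; + service $15.51 = $819.80

$819.80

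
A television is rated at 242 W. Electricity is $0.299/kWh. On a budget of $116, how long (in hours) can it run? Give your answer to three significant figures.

1600 h

Energy budget = $116 / $0.299 per kWh = 388 kWh = 387,960 Wh
Runtime = 387,960 Wh / 242 W = 1,603 h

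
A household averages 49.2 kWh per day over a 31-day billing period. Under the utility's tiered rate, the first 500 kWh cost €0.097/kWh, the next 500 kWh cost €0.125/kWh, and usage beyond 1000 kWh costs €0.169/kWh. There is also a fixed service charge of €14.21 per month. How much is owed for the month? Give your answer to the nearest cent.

Usage = 49.2 kWh/day × 31 days = 1525.2 kWh
First 500 kWh × €0.097 = €48.50
Next 500 kWh × €0.125 = €62.50
Remaining 525.2 kWh × €0.169 = €88.76
Energy charge = €199.76; + service €14.21 = €213.97

€213.97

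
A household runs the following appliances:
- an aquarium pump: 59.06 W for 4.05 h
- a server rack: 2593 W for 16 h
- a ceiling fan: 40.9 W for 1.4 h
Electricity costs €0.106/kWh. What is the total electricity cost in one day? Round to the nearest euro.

€4

aquarium pump: 59.06 W × 4.05 h = 239 Wh = 0.2392 kWh
server rack: 2593 W × 16 h = 41,488 Wh = 41.49 kWh
ceiling fan: 40.9 W × 1.4 h = 57 Wh = 0.05726 kWh
Total energy = 0.2392 + 41.49 + 0.05726 = 41.78 kWh
Cost = 41.78 kWh × €0.106 = €4.43 ≈ €4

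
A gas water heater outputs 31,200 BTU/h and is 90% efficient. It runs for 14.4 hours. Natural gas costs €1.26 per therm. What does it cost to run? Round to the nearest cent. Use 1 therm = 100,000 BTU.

€6.29

Heat delivered = 31,200 BTU/h × 14.4 h = 449,280 BTU
Gas input = 449,280 / 0.90 = 499,200 BTU
= 499,200 / 100,000 = 4.992 therm
Cost = 4.992 × €1.26/therm = €6.29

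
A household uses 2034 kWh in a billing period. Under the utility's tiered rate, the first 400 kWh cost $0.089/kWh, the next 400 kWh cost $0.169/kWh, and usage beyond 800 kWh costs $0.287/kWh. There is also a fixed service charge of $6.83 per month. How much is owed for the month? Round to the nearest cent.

$464.19

First 400 kWh × $0.089 = $35.60
Next 400 kWh × $0.169 = $67.60
Remaining 1234 kWh × $0.287 = $354.16
Energy charge = $457.36; + service $6.83 = $464.19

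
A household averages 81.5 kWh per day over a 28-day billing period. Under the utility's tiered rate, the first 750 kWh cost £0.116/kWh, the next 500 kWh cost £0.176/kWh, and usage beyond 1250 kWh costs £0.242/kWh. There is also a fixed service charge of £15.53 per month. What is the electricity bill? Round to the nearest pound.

£440

Usage = 81.5 kWh/day × 28 days = 2282 kWh
First 750 kWh × £0.116 = £87.00
Next 500 kWh × £0.176 = £88.00
Remaining 1032 kWh × £0.242 = £249.74
Energy charge = £424.74; + service £15.53 = £440.27 ≈ £440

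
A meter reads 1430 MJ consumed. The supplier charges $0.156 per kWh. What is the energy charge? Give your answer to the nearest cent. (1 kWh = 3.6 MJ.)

$61.97

1430 MJ × (0.27778 kWh/MJ) = 397.2 kWh
Cost = 397.2 kWh × $0.156/kWh = $61.97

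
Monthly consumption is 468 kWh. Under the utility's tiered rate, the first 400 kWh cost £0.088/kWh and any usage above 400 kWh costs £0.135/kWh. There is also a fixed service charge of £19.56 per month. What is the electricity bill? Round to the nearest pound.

First 400 kWh × £0.088 = £35.20
Remaining 68 kWh × £0.135 = £9.18
Energy charge = £44.38; + service £19.56 = £63.94 ≈ £64

£64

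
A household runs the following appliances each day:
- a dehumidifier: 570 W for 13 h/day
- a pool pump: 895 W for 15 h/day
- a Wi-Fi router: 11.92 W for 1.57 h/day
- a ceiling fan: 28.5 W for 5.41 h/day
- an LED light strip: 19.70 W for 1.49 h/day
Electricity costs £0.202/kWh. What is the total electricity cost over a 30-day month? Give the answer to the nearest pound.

£127

dehumidifier: 570 W × 13 h × 30 d = 222,300 Wh = 222.3 kWh
pool pump: 895 W × 15 h × 30 d = 402,750 Wh = 402.8 kWh
Wi-Fi router: 11.92 W × 1.57 h × 30 d = 561 Wh = 0.5614 kWh
ceiling fan: 28.5 W × 5.41 h × 30 d = 4,626 Wh = 4.626 kWh
LED light strip: 19.70 W × 1.49 h × 30 d = 881 Wh = 0.8806 kWh
Total energy = 222.3 + 402.8 + 0.5614 + 4.626 + 0.8806 = 631.1 kWh
Cost = 631.1 kWh × £0.202 = £127.49 ≈ £127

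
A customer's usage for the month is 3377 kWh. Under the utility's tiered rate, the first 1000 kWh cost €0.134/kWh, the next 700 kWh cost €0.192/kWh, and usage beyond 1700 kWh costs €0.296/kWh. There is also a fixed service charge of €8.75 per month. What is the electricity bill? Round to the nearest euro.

€774

First 1000 kWh × €0.134 = €134.00
Next 700 kWh × €0.192 = €134.40
Remaining 1677 kWh × €0.296 = €496.39
Energy charge = €764.79; + service €8.75 = €773.54 ≈ €774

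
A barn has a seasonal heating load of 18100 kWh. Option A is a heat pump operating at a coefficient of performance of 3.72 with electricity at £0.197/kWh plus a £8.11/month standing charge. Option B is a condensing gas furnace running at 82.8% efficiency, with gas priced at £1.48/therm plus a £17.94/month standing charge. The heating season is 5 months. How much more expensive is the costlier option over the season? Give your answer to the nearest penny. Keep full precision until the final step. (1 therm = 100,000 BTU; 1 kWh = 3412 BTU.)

Heat load = 18100 kWh × 3412 = 61,757,200 BTU
Gas: input = 61,757,200 / 0.828 = 74,585,990 BTU = 745.9 therm → 745.9 × £1.48 = £1,103.87; + 5 × £17.94 standing = £1,193.57
Heat pump: 61,757,200 BTU / 3412 = 18,100 kWh heat; / 3.72 = 4,866 kWh in → × £0.197 = £958.52; + 5 × £8.11 standing = £999.07
Difference = |£1,193.57 − £999.07| = £194.50

£194.50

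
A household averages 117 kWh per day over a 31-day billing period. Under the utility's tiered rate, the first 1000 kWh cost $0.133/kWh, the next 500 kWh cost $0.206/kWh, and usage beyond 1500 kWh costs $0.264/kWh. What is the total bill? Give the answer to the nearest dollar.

Usage = 117 kWh/day × 31 days = 3627 kWh
First 1000 kWh × $0.133 = $133.00
Next 500 kWh × $0.206 = $103.00
Remaining 2127 kWh × $0.264 = $561.53
Total = $797.53 ≈ $798

$798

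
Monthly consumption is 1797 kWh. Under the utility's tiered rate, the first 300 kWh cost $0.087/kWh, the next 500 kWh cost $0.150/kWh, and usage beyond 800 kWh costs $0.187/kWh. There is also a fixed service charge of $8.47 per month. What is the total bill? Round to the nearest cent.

First 300 kWh × $0.087 = $26.10
Next 500 kWh × $0.150 = $75.00
Remaining 997 kWh × $0.187 = $186.44
Energy charge = $287.54; + service $8.47 = $296.01

$296.01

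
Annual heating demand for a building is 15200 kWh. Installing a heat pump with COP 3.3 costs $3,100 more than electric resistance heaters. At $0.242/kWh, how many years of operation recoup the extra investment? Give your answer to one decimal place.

Resistance: 15200 kWh × $0.242 = $3,678.40/yr
Heat pump: 15200 / 3.3 = 4606 kWh in → × $0.242 = $1,114.67/yr
Annual savings = $2,563.73
Payback = $3,100 / $2,563.73 = 1.21 years

1.2 years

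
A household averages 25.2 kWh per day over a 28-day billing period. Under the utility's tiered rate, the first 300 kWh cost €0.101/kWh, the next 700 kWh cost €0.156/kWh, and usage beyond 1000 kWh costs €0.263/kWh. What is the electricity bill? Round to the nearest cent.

€93.57

Usage = 25.2 kWh/day × 28 days = 705.6 kWh
First 300 kWh × €0.101 = €30.30
Next 405.6 kWh × €0.156 = €63.27
Remaining tier: 0 kWh (not reached)
Total = €93.57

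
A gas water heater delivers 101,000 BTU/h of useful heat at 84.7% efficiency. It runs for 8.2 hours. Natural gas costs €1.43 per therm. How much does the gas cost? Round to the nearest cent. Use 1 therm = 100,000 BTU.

€13.98

Heat delivered = 101,000 BTU/h × 8.2 h = 828,200 BTU
Gas input = 828,200 / 0.847 = 977,804 BTU
= 977,804 / 100,000 = 9.778 therm
Cost = 9.778 × €1.43/therm = €13.98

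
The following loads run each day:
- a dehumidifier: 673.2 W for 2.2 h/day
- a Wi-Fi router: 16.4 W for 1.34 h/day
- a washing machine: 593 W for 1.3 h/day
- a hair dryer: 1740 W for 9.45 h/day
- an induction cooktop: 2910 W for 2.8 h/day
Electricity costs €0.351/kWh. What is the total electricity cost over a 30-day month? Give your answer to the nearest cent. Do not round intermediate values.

€282.89

dehumidifier: 673.2 W × 2.2 h × 30 d = 44,431 Wh = 44.43 kWh
Wi-Fi router: 16.4 W × 1.34 h × 30 d = 659 Wh = 0.6593 kWh
washing machine: 593 W × 1.3 h × 30 d = 23,127 Wh = 23.13 kWh
hair dryer: 1740 W × 9.45 h × 30 d = 493,290 Wh = 493.3 kWh
induction cooktop: 2910 W × 2.8 h × 30 d = 244,440 Wh = 244.4 kWh
Total energy = 44.43 + 0.6593 + 23.13 + 493.3 + 244.4 = 805.9 kWh
Cost = 805.9 kWh × €0.351 = €282.89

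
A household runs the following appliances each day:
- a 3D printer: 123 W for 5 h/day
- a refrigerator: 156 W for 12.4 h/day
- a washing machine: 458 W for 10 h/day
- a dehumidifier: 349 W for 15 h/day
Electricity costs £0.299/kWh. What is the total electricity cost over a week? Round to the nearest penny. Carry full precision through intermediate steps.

3D printer: 123 W × 5 h × 7 d = 4,305 Wh = 4.305 kWh
refrigerator: 156 W × 12.4 h × 7 d = 13,541 Wh = 13.54 kWh
washing machine: 458 W × 10 h × 7 d = 32,060 Wh = 32.06 kWh
dehumidifier: 349 W × 15 h × 7 d = 36,645 Wh = 36.65 kWh
Total energy = 4.305 + 13.54 + 32.06 + 36.65 = 86.55 kWh
Cost = 86.55 kWh × £0.299 = £25.88

£25.88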